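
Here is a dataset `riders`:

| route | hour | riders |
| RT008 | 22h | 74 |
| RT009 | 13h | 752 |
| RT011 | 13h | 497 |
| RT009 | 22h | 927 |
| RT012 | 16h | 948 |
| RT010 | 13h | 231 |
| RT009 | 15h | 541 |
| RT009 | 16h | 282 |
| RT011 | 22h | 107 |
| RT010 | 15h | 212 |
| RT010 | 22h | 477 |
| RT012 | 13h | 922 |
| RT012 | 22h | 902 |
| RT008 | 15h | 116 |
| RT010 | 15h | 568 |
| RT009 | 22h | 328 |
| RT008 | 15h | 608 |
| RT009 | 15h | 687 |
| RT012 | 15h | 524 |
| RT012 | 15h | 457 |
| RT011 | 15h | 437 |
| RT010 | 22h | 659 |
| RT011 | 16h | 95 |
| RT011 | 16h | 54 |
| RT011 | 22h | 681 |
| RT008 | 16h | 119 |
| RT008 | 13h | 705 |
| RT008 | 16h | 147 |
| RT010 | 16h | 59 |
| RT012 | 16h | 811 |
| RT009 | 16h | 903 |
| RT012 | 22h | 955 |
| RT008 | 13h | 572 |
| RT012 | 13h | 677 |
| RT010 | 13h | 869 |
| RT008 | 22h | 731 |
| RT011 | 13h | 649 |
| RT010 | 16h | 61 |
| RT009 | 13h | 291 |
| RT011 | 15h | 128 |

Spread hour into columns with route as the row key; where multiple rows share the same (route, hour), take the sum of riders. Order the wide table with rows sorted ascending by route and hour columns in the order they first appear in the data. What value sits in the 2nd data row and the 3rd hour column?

1185

With rows sorted ascending by route, row 2 is route=RT009. hour columns in first-appearance order: 22h, 13h, 16h, 15h; column 3 is 16h.
Long rows with route=RT009, hour=16h: 282 + 903 = 1185.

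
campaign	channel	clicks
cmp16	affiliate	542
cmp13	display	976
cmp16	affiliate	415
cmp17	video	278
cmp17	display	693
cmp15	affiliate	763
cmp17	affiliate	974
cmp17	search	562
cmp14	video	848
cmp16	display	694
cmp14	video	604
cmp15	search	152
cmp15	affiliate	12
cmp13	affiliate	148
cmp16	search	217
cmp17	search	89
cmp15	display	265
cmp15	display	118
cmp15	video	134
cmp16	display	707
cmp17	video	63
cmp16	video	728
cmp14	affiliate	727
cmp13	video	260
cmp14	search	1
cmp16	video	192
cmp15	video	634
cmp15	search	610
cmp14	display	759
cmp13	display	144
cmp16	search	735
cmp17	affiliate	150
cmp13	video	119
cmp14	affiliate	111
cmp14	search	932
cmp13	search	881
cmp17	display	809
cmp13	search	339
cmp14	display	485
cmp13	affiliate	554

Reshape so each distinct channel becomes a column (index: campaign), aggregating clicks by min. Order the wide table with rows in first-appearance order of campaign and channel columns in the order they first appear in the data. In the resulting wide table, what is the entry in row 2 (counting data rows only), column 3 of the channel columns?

With rows in first-appearance order of campaign, row 2 is campaign=cmp13. channel columns in first-appearance order: affiliate, display, video, search; column 3 is video.
Long rows with campaign=cmp13, channel=video: min(260, 119) = 119.

119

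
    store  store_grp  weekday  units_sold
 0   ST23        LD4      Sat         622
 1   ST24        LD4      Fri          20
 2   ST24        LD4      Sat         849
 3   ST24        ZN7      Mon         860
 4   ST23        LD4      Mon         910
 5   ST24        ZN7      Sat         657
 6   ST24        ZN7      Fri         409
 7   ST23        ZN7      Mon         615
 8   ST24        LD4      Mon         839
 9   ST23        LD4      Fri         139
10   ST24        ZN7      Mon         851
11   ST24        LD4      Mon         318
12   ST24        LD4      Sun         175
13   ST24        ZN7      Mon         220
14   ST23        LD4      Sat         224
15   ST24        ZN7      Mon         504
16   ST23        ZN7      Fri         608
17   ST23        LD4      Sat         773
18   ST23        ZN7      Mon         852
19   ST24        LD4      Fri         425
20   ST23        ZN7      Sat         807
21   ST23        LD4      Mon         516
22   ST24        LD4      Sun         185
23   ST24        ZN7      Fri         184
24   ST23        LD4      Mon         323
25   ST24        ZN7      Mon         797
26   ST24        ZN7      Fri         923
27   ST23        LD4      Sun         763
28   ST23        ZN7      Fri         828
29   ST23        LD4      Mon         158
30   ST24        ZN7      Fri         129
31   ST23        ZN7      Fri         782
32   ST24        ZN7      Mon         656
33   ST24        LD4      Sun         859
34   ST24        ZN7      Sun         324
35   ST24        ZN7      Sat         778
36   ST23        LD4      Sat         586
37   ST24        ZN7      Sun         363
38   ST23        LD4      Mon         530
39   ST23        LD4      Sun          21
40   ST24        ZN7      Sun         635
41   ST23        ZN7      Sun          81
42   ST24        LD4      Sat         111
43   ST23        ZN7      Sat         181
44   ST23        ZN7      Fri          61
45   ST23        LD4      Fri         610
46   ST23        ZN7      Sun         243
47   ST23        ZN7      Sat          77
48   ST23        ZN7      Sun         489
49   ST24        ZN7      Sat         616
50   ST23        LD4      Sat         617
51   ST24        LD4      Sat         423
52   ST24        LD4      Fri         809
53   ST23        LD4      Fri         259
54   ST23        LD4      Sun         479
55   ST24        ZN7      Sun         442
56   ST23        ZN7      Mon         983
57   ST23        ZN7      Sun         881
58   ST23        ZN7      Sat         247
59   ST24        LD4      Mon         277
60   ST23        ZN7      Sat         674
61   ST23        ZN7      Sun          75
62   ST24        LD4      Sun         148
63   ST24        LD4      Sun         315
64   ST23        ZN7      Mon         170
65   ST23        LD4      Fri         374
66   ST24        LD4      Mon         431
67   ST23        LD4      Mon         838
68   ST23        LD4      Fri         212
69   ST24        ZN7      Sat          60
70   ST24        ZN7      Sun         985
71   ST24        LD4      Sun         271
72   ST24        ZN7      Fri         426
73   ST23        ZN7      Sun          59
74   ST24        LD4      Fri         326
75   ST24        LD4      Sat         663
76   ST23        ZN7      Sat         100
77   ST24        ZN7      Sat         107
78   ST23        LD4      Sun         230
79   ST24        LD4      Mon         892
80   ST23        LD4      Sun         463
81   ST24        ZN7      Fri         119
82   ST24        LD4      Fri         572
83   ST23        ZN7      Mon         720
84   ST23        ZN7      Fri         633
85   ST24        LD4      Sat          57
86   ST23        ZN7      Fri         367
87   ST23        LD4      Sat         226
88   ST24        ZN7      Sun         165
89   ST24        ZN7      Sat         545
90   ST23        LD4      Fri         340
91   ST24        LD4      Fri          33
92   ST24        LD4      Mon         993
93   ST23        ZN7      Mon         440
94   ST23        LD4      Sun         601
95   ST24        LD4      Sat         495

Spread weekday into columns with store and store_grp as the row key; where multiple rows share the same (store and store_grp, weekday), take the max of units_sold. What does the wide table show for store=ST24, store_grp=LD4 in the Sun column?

859

Rows with store=ST24, store_grp=LD4 and weekday=Sun: units_sold values are 175, 185, 859, 148, 315, 271.
max(175, 185, 859, 148, 315, 271) = 859.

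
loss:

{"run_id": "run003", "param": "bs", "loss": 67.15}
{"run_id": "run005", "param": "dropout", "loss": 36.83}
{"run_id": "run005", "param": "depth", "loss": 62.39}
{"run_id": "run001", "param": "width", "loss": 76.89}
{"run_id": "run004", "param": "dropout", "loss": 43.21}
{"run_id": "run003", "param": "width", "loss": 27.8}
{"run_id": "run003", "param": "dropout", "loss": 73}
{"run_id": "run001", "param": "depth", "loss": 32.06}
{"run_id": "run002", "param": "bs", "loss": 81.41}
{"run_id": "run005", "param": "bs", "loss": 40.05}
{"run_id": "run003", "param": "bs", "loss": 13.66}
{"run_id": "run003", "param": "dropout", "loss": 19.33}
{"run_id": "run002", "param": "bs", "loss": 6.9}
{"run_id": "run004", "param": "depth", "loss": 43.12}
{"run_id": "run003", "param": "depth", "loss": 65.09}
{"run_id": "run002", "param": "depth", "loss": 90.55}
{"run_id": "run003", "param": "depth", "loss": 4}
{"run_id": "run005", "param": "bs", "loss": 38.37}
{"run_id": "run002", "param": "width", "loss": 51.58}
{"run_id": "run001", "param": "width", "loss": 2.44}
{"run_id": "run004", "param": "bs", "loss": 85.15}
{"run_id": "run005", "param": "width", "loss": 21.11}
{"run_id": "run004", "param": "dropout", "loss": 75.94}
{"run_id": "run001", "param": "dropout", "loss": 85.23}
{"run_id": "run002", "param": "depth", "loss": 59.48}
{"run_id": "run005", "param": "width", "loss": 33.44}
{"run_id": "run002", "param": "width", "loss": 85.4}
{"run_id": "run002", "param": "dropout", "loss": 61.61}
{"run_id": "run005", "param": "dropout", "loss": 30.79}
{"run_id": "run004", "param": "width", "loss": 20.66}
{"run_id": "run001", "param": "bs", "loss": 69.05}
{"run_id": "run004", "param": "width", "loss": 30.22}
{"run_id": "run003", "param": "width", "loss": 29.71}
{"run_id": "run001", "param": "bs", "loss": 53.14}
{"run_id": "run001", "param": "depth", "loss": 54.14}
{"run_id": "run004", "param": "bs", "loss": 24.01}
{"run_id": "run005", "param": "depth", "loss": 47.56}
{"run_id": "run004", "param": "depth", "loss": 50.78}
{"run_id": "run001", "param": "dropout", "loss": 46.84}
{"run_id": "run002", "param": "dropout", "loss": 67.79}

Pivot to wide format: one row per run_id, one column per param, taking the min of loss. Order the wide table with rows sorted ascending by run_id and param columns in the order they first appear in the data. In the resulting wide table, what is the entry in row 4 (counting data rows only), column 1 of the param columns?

With rows sorted ascending by run_id, row 4 is run_id=run004. param columns in first-appearance order: bs, dropout, depth, width; column 1 is bs.
Long rows with run_id=run004, param=bs: min(85.15, 24.01) = 24.01.

24.01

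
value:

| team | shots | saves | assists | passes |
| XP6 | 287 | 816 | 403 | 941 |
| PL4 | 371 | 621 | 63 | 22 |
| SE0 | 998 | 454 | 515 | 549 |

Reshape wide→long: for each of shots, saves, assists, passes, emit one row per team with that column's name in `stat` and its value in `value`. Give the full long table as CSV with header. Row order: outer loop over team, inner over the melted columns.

team,stat,value
XP6,shots,287
XP6,saves,816
XP6,assists,403
XP6,passes,941
PL4,shots,371
PL4,saves,621
PL4,assists,63
PL4,passes,22
SE0,shots,998
SE0,saves,454
SE0,assists,515
SE0,passes,549

Each (team, column) pair becomes one row: 3 × 4 = 12 rows.
For example, (XP6, shots) → value=287.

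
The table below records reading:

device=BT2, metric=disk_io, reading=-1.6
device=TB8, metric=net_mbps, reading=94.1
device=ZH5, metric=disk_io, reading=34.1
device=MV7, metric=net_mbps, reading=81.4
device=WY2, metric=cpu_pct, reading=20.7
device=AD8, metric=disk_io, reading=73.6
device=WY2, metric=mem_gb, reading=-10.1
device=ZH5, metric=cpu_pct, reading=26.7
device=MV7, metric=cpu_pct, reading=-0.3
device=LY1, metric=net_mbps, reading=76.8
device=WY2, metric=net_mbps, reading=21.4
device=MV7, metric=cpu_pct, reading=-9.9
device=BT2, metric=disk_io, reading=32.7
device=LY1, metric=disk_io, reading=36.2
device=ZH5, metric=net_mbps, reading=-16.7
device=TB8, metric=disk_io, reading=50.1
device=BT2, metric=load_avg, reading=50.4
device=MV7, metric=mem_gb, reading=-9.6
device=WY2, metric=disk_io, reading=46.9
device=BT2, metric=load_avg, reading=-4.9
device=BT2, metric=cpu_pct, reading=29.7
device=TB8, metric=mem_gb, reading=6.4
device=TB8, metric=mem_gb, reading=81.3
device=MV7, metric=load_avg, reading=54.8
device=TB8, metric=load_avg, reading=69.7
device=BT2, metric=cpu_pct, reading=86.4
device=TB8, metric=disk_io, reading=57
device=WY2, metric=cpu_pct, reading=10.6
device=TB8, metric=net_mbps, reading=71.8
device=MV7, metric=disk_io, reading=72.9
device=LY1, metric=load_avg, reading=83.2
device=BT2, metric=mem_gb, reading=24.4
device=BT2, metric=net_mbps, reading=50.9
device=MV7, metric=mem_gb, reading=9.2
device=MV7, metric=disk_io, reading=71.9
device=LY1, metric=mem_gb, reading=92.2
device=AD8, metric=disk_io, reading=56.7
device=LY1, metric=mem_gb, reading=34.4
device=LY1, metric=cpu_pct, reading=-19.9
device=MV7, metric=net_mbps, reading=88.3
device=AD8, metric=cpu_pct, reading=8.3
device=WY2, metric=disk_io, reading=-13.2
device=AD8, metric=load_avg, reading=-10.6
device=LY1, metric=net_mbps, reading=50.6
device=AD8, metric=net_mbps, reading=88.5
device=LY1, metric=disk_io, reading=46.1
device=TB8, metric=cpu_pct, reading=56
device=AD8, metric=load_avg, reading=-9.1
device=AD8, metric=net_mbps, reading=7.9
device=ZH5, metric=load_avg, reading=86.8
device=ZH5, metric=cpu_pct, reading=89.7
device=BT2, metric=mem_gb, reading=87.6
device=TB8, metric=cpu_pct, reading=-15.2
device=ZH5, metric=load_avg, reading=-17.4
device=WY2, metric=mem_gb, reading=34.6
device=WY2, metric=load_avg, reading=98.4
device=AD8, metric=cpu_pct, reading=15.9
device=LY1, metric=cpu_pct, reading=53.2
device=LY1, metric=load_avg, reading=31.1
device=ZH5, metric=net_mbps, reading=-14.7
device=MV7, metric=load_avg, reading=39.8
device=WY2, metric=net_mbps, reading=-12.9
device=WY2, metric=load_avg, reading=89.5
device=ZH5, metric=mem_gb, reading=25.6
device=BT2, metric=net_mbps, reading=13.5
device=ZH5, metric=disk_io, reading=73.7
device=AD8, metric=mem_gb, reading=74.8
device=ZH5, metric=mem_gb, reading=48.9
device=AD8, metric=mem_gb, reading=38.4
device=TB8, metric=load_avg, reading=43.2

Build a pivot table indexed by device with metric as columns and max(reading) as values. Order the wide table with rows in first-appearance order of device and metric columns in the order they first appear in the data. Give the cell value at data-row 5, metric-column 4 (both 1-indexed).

With rows in first-appearance order of device, row 5 is device=WY2. metric columns in first-appearance order: disk_io, net_mbps, cpu_pct, mem_gb, load_avg; column 4 is mem_gb.
Long rows with device=WY2, metric=mem_gb: max(-10.1, 34.6) = 34.6.

34.6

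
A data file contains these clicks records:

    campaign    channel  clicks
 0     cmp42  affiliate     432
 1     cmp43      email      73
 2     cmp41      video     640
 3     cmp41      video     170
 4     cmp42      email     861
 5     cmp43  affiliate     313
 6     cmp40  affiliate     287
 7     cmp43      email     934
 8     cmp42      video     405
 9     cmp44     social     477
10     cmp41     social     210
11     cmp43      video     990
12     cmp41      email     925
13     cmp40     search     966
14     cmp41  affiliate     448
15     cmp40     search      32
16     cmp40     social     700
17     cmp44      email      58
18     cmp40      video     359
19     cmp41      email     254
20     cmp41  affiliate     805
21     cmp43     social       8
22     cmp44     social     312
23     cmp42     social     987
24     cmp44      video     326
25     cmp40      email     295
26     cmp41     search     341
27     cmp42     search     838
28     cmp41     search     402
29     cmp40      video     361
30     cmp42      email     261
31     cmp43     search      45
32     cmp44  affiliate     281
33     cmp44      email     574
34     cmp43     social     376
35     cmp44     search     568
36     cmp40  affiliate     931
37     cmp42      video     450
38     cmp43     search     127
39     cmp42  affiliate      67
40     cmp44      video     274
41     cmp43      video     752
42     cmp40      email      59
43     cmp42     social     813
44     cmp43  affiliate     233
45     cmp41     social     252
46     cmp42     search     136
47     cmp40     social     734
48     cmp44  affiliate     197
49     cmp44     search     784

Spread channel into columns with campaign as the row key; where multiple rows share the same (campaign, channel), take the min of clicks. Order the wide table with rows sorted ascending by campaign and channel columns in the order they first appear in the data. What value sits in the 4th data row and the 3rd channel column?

752

With rows sorted ascending by campaign, row 4 is campaign=cmp43. channel columns in first-appearance order: affiliate, email, video, social, search; column 3 is video.
Long rows with campaign=cmp43, channel=video: min(990, 752) = 752.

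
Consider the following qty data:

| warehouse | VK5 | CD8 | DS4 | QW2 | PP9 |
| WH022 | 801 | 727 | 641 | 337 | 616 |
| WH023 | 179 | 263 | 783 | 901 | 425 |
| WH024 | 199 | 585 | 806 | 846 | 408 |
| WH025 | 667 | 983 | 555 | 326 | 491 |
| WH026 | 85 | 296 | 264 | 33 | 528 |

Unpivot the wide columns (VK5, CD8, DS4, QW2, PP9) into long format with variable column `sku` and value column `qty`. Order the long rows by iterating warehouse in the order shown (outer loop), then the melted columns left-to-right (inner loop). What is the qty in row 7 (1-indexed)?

25 rows total (5 × 5). Row 7: index ⌊(7-1)/5⌋ = 1 into warehouse → WH023; (7-1) mod 5 = 1 into the melted columns → CD8.
So row 7 is (WH023, CD8, 263); qty = 263.

263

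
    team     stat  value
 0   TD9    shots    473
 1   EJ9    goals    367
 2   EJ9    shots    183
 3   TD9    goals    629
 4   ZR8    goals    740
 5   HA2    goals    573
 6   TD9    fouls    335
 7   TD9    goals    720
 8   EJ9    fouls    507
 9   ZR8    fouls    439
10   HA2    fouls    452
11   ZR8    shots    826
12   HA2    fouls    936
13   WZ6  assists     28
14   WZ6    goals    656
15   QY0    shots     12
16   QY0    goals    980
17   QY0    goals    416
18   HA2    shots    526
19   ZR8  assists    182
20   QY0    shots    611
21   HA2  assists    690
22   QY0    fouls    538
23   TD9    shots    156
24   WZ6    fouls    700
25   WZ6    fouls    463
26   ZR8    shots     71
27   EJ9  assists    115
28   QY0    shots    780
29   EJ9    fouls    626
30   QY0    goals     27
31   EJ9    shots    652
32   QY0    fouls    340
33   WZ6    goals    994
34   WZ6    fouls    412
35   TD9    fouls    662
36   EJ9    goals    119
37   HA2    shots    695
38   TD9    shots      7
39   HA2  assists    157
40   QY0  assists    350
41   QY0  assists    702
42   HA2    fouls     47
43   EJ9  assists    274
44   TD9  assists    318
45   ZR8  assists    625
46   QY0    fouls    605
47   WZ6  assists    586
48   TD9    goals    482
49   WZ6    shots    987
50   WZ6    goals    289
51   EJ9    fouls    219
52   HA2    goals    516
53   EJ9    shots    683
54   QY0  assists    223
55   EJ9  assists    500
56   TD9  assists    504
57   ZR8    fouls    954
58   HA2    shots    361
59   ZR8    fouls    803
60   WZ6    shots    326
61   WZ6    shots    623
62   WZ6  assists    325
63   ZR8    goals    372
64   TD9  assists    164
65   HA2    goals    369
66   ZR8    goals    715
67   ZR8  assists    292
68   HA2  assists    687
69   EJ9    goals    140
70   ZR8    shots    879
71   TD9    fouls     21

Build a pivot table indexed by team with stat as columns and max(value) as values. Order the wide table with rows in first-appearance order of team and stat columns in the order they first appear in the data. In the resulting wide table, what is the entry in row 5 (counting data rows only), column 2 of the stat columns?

994

With rows in first-appearance order of team, row 5 is team=WZ6. stat columns in first-appearance order: shots, goals, fouls, assists; column 2 is goals.
Long rows with team=WZ6, stat=goals: max(656, 994, 289) = 994.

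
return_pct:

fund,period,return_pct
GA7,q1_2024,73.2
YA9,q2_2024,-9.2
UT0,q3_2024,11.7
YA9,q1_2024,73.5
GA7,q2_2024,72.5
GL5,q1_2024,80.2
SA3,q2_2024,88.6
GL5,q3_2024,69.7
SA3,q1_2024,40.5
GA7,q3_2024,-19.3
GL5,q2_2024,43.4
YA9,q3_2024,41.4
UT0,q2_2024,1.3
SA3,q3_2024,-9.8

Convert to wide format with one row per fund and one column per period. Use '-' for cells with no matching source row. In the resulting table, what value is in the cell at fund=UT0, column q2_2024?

1.3

The long row with fund=UT0, period=q2_2024 has return_pct=1.3.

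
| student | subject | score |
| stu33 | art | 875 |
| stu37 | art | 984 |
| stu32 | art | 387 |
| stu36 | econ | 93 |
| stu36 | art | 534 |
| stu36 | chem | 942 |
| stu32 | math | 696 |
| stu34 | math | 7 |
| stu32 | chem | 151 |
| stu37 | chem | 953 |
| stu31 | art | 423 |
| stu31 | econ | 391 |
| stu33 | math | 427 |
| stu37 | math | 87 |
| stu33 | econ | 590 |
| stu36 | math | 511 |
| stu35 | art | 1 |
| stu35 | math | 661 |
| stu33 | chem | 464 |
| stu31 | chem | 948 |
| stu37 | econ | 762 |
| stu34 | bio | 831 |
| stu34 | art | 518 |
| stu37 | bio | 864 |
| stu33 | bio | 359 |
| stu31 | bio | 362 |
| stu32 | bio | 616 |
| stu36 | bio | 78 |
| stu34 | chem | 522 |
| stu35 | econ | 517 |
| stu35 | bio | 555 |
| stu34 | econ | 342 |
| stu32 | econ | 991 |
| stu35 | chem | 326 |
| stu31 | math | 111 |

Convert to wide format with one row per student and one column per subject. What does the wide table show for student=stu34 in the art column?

518

Wide layout: rows indexed by student, columns are the 5 distinct subject values (art, econ, chem, math, bio).
Cell (student=stu34, subject=art) draws from the long row where student=stu34 and subject=art, which has score=518.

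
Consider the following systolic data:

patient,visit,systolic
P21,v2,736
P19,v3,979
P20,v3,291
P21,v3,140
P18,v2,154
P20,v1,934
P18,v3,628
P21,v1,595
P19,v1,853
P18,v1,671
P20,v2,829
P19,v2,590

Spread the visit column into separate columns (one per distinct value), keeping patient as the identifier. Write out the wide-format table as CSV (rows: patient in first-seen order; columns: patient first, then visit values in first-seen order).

Columns: patient plus the 3 distinct visit values (v2, v3, v1).
For example, row P21 column v2 takes systolic=736 from the long row (P21, v2).

patient,v2,v3,v1
P21,736,140,595
P19,590,979,853
P20,829,291,934
P18,154,628,671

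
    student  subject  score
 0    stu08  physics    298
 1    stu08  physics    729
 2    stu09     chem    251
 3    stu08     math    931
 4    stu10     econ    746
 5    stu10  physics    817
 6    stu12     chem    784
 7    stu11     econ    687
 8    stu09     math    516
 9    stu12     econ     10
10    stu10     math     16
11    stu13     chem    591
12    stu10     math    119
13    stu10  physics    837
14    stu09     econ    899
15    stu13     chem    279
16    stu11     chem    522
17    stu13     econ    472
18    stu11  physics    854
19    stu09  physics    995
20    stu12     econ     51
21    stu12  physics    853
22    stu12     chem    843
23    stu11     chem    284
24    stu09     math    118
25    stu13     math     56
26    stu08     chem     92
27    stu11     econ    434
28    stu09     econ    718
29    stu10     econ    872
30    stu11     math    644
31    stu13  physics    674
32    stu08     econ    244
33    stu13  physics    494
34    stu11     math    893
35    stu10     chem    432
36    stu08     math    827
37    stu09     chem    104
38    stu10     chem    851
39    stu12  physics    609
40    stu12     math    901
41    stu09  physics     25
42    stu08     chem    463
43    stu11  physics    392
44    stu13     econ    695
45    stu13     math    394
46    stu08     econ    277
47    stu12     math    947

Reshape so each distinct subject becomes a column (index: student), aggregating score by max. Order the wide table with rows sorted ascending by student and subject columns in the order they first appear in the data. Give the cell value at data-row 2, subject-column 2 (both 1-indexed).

251

With rows sorted ascending by student, row 2 is student=stu09. subject columns in first-appearance order: physics, chem, math, econ; column 2 is chem.
Long rows with student=stu09, subject=chem: max(251, 104) = 251.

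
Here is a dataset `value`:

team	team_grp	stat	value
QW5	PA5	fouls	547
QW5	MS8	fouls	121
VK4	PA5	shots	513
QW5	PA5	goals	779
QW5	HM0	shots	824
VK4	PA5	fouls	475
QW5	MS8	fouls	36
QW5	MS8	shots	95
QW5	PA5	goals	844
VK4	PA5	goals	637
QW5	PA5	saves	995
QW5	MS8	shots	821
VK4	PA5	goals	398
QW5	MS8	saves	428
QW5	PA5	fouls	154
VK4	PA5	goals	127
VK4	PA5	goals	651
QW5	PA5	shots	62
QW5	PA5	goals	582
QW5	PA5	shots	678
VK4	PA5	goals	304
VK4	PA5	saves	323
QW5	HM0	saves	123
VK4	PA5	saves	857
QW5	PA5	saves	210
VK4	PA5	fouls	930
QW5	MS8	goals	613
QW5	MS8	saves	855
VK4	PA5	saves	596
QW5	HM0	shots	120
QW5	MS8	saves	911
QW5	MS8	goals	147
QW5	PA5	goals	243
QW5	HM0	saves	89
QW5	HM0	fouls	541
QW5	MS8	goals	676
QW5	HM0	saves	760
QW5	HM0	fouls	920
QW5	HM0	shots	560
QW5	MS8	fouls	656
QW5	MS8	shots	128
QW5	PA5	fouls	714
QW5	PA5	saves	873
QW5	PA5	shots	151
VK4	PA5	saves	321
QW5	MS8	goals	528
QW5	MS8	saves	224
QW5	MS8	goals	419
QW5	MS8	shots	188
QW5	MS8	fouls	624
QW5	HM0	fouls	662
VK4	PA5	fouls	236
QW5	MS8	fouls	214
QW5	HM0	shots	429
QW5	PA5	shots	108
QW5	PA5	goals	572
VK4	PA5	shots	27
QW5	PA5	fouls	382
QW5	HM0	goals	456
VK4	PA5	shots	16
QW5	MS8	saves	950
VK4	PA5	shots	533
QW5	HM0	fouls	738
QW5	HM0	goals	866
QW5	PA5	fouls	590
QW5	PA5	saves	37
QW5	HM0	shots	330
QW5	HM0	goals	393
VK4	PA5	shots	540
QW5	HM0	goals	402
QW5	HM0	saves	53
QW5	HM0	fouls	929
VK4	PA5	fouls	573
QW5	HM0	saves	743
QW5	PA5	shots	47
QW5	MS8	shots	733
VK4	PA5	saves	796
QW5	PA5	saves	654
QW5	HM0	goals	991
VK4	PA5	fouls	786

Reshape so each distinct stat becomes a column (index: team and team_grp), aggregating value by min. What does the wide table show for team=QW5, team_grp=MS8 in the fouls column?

36

Rows with team=QW5, team_grp=MS8 and stat=fouls: value values are 121, 36, 656, 624, 214.
min(121, 36, 656, 624, 214) = 36.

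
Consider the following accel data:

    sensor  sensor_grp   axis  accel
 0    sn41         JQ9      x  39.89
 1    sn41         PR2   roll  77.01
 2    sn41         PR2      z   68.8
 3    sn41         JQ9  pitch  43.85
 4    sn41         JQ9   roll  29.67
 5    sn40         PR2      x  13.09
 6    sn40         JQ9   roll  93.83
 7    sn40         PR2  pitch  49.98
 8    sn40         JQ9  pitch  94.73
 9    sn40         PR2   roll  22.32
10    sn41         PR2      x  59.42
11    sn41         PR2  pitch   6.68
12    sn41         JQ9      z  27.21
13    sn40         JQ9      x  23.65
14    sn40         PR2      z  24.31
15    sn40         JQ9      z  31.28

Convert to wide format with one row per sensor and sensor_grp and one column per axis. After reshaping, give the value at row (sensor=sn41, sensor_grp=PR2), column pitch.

6.68

Wide layout: rows indexed by sensor and sensor_grp, columns are the 4 distinct axis values (x, roll, z, pitch).
Cell (sensor=sn41, sensor_grp=PR2, axis=pitch) draws from the long row where sensor=sn41, sensor_grp=PR2 and axis=pitch, which has accel=6.68.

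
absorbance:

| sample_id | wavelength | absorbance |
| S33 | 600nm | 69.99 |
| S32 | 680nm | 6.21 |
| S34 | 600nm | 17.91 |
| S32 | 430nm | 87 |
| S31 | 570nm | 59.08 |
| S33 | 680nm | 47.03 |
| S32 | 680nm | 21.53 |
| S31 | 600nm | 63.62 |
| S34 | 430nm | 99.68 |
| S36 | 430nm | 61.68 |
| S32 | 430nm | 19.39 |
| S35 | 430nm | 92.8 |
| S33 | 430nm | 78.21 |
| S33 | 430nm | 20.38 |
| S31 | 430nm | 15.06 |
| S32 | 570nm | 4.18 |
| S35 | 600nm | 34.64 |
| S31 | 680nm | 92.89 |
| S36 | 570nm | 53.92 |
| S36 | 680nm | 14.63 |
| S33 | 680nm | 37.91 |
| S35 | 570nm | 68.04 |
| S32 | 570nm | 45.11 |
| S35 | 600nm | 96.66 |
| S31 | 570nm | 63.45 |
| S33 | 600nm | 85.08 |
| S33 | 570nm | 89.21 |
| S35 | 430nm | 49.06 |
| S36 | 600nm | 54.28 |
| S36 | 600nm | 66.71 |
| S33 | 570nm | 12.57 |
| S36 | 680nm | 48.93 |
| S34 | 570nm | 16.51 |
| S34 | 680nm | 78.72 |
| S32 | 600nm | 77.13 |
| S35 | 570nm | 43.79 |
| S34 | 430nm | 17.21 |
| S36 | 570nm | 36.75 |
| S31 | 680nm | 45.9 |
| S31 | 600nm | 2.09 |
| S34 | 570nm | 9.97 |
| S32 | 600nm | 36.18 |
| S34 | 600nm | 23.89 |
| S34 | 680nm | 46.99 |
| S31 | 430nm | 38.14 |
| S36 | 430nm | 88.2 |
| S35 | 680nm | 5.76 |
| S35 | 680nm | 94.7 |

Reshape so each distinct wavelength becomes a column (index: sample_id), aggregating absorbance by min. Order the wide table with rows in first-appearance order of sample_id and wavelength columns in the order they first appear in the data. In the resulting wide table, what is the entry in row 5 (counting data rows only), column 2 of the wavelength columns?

14.63

With rows in first-appearance order of sample_id, row 5 is sample_id=S36. wavelength columns in first-appearance order: 600nm, 680nm, 430nm, 570nm; column 2 is 680nm.
Long rows with sample_id=S36, wavelength=680nm: min(14.63, 48.93) = 14.63.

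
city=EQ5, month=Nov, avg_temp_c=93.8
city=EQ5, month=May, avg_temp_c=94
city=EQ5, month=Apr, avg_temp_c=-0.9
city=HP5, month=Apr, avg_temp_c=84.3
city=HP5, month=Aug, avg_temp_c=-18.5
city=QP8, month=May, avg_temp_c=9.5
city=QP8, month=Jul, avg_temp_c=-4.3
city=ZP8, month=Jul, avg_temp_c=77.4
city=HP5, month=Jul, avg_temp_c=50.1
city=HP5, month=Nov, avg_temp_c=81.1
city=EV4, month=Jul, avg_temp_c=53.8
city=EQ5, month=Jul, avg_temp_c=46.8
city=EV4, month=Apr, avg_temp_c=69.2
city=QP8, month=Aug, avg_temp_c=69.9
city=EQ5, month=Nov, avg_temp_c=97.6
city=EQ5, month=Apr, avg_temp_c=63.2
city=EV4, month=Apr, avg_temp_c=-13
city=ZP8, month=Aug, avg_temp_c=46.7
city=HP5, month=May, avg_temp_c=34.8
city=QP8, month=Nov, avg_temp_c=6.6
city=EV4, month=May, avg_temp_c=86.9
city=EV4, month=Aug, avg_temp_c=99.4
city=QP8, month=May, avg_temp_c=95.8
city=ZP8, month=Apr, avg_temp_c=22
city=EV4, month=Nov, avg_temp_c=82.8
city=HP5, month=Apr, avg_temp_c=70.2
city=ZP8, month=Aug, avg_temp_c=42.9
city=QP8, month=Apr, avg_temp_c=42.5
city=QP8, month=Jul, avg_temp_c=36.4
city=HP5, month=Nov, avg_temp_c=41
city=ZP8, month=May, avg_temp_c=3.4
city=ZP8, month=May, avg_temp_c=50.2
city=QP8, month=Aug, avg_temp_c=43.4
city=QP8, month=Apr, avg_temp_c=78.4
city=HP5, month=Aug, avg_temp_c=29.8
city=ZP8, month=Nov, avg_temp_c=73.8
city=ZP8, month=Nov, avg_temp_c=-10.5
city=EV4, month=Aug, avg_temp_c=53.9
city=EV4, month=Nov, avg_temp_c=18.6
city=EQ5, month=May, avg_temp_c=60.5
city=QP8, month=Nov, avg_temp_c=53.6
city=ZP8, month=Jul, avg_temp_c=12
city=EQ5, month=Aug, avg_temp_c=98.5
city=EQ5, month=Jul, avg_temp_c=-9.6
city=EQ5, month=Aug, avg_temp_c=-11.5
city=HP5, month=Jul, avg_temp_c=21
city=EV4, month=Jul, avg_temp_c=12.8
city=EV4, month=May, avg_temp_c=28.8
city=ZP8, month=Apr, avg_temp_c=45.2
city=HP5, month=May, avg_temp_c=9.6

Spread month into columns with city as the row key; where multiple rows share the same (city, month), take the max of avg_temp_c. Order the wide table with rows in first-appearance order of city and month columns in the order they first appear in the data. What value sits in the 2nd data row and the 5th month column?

With rows in first-appearance order of city, row 2 is city=HP5. month columns in first-appearance order: Nov, May, Apr, Aug, Jul; column 5 is Jul.
Long rows with city=HP5, month=Jul: max(50.1, 21) = 50.1.

50.1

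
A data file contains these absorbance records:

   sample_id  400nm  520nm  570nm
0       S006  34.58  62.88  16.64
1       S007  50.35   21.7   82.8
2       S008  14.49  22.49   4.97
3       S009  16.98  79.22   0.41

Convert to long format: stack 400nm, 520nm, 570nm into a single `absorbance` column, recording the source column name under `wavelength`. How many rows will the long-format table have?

12

4 sample_id values × 3 melted columns = 12 rows.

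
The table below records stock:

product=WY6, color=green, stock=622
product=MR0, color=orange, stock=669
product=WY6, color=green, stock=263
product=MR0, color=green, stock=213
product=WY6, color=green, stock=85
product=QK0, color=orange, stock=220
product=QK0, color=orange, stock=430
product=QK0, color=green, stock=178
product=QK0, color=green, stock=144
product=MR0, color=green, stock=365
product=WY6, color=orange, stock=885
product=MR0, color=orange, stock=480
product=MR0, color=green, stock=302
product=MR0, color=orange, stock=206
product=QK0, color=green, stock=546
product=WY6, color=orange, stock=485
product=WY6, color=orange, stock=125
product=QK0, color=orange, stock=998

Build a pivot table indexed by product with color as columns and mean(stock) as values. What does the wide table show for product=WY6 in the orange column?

Rows with product=WY6 and color=orange: stock values are 885, 485, 125.
(885 + 485 + 125) / 3 = 498.33.

498.33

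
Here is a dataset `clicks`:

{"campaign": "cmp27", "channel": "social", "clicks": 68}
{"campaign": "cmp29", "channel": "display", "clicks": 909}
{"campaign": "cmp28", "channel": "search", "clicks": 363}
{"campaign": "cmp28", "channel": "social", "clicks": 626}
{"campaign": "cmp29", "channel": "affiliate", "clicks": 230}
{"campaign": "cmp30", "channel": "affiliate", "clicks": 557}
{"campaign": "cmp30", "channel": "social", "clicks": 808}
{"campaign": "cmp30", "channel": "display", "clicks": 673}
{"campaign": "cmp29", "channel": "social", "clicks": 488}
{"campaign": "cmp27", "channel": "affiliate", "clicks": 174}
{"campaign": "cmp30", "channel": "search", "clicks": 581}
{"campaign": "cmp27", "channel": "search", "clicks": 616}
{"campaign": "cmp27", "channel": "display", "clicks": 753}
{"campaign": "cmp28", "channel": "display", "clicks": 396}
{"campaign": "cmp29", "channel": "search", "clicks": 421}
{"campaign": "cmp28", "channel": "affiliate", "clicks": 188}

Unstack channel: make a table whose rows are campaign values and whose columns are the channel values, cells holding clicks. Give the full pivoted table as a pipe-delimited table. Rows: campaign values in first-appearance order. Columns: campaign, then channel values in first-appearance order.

| campaign | social | display | search | affiliate |
| cmp27 | 68 | 753 | 616 | 174 |
| cmp29 | 488 | 909 | 421 | 230 |
| cmp28 | 626 | 396 | 363 | 188 |
| cmp30 | 808 | 673 | 581 | 557 |

Columns: campaign plus the 4 distinct channel values (social, display, search, affiliate).
For example, row cmp27 column social takes clicks=68 from the long row (cmp27, social).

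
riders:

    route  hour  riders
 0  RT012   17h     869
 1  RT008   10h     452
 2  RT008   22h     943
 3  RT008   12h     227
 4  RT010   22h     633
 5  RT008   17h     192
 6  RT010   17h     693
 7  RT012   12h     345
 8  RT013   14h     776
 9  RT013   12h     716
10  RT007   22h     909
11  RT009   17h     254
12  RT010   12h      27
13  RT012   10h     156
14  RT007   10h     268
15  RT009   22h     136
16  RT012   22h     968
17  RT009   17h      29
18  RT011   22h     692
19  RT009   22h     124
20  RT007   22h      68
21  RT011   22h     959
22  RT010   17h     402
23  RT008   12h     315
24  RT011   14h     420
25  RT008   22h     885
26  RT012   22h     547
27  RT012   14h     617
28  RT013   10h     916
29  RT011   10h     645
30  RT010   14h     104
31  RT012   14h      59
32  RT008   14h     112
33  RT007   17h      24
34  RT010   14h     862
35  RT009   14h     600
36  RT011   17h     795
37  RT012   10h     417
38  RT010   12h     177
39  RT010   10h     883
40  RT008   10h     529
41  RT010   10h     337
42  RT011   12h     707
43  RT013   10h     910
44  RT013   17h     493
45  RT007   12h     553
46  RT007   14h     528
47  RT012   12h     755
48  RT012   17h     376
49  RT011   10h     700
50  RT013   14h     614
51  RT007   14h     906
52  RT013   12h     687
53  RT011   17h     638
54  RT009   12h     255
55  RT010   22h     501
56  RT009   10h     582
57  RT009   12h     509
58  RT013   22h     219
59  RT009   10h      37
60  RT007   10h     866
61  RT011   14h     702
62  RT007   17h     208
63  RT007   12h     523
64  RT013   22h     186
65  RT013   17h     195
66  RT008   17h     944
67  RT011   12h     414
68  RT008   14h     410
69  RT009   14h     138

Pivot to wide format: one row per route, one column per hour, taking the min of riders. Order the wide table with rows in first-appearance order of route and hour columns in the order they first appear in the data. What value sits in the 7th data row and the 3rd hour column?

With rows in first-appearance order of route, row 7 is route=RT011. hour columns in first-appearance order: 17h, 10h, 22h, 12h, 14h; column 3 is 22h.
Long rows with route=RT011, hour=22h: min(692, 959) = 692.

692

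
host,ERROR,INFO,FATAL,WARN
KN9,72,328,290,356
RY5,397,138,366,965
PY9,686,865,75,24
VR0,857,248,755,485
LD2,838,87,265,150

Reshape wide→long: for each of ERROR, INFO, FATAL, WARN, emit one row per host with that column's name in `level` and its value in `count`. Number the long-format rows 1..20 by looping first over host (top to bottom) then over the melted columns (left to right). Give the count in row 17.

20 rows total (5 × 4). Row 17: index ⌊(17-1)/4⌋ = 4 into host → LD2; (17-1) mod 4 = 0 into the melted columns → ERROR.
So row 17 is (LD2, ERROR, 838); count = 838.

838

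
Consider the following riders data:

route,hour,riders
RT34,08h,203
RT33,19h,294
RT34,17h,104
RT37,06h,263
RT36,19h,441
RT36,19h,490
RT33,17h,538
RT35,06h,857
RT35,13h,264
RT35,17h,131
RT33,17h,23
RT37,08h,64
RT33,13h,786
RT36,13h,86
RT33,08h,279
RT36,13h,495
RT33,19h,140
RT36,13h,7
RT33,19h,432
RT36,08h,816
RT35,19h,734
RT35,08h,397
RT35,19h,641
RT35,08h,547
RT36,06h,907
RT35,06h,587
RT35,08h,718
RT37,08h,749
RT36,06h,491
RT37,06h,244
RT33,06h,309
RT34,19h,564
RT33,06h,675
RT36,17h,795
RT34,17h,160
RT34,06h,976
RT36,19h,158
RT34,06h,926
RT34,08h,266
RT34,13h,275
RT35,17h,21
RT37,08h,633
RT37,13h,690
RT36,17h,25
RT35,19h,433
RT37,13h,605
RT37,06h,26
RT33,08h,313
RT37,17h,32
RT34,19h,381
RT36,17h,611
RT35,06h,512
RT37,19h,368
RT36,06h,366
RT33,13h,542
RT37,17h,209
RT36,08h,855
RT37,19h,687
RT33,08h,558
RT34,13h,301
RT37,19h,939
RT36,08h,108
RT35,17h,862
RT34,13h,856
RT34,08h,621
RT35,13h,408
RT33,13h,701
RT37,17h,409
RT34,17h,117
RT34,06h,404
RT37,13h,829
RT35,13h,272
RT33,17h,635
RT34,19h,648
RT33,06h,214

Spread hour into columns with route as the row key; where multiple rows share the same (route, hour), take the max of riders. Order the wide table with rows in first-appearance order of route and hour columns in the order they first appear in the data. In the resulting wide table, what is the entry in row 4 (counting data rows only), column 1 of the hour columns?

855

With rows in first-appearance order of route, row 4 is route=RT36. hour columns in first-appearance order: 08h, 19h, 17h, 06h, 13h; column 1 is 08h.
Long rows with route=RT36, hour=08h: max(816, 855, 108) = 855.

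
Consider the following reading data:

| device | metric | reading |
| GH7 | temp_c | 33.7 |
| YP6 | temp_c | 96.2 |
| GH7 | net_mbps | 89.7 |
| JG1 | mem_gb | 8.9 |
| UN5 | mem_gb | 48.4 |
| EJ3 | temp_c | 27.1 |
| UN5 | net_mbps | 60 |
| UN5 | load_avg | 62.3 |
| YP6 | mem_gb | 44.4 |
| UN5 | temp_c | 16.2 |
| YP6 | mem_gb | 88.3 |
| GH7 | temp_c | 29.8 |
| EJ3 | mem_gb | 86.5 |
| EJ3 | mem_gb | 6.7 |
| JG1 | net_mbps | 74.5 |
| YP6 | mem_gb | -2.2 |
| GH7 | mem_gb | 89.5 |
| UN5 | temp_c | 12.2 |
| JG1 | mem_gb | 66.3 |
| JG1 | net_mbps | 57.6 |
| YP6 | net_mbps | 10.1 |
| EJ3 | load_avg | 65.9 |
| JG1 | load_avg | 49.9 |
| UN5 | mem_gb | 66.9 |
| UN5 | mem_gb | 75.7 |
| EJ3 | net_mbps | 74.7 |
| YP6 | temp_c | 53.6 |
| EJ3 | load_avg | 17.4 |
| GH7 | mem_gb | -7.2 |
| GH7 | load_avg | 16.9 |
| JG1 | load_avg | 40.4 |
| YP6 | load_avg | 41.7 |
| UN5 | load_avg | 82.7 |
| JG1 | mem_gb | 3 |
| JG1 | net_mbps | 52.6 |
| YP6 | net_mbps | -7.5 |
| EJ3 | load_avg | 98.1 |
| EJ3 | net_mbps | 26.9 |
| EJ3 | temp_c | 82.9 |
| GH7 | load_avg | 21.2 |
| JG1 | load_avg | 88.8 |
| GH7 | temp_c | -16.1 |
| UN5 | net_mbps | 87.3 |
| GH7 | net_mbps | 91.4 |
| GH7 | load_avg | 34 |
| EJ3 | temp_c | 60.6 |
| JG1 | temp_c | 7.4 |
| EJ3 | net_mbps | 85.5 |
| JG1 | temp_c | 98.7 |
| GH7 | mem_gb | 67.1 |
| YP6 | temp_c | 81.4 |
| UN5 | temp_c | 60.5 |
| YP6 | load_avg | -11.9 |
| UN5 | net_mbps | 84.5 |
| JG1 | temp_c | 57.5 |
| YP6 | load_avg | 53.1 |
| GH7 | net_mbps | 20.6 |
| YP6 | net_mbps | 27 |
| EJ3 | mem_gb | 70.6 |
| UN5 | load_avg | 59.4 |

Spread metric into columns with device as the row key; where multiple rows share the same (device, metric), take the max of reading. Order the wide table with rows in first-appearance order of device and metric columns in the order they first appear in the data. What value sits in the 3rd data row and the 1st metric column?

With rows in first-appearance order of device, row 3 is device=JG1. metric columns in first-appearance order: temp_c, net_mbps, mem_gb, load_avg; column 1 is temp_c.
Long rows with device=JG1, metric=temp_c: max(7.4, 98.7, 57.5) = 98.7.

98.7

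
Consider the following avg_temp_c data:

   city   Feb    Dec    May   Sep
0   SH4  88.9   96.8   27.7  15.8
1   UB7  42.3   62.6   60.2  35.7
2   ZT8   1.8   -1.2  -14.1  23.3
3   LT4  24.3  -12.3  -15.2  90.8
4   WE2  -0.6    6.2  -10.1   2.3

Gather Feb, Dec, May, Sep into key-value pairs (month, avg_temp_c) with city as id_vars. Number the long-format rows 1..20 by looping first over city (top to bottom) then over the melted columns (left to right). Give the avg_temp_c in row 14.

-12.3

20 rows total (5 × 4). Row 14: index ⌊(14-1)/4⌋ = 3 into city → LT4; (14-1) mod 4 = 1 into the melted columns → Dec.
So row 14 is (LT4, Dec, -12.3); avg_temp_c = -12.3.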